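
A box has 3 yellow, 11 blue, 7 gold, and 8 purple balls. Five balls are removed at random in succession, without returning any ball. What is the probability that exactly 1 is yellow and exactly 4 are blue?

Unordered draws without replacement: count favorable combinations over C(29,5).
Favorable = C(3,1) · C(11,4) · C(7,0) · C(8,0) = 990; total = C(29,5) = 118755.
P = 990/118755 = 22/2639 ≈ 0.0083.

22/2639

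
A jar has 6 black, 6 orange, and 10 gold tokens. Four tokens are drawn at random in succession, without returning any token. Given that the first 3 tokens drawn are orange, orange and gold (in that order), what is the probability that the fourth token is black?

After removing 2 orange, 1 gold, the jar has 6 black out of 19 remaining.
P(fourth is black | given) = 6/19 ≈ 0.3158.

6/19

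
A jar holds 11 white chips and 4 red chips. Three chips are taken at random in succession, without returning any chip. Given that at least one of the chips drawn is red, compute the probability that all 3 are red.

P(all 3 red) = C(4,3)/C(15,3) = 4/455; P(at least one red) = 1 − C(11,3)/C(15,3) = 58/91.
Since 'all 3 red' ⊆ 'at least one red', P(all 3 | at least one) = 4/455 / 58/91 = 2/145 ≈ 0.0138.

2/145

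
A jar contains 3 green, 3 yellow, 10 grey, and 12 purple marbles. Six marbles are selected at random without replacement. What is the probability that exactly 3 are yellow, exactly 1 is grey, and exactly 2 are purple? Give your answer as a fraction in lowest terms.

Unordered draws without replacement: count favorable combinations over C(28,6).
Favorable = C(3,0) · C(3,3) · C(10,1) · C(12,2) = 660; total = C(28,6) = 376740.
P = 660/376740 = 11/6279 ≈ 0.0018.

11/6279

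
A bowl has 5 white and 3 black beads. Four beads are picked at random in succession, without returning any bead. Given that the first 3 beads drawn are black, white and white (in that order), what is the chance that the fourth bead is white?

3/5

After removing 2 white, 1 black, the bowl has 3 white out of 5 remaining.
P(fourth is white | given) = 3/5 ≈ 0.6000.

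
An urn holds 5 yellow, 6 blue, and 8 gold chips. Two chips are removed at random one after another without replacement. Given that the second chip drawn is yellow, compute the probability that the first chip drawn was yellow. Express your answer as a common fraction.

2/9

P(first=yellow and the second chip drawn is yellow) = (5/19)·(4/18) = 10/171.
P(the second chip drawn is yellow) = Σ over first color = 10/171 + 5/57 + 20/171 = 5/19.
By Bayes, P(first=yellow | the second chip drawn is yellow) = 10/171 / 5/19 = 2/9 ≈ 0.2222.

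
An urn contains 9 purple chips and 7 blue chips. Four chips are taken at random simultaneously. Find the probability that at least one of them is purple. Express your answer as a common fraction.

Use the complement: P(at least one purple) = 1 − P(no purple).
P(none) = C(7,4)/C(16,4) = 35/1820.
So P = 1 − 35/1820 = 51/52 ≈ 0.9808.

51/52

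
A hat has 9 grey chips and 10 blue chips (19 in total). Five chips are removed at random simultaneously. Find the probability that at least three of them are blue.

359/646

Sum the hypergeometric tail for j = 3,…,5 blue chips.
Favorable = C(10,3)·C(9,2) + C(10,4)·C(9,1) + C(10,5)·C(9,0) = 6462; total = C(19,5) = 11628.
P = 6462/11628 = 359/646 ≈ 0.5557.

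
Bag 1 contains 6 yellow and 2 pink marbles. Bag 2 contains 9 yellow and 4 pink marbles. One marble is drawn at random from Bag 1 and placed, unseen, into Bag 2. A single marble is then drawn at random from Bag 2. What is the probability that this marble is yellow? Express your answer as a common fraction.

Condition on how many of the transferred marbles are yellow (from Bag 1: 6 yellow of 8; then Bag 2 has 14 total).
  0 yellow: C(6,0)C(2,1)/C(8,1) = 1/4; then P = 9/14
  1 yellow: C(6,1)C(2,0)/C(8,1) = 3/4; then P = 10/14
P(yellow from Bag 2) = 39/56 ≈ 0.6964.

39/56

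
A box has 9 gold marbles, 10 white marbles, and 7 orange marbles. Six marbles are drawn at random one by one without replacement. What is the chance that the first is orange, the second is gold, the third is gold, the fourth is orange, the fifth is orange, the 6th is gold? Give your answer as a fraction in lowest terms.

21/32890

Multiply the conditional probability of each draw in order, without replacement, so each draw removes one from its color and from the total.
P = (7/26) · (9/25) · (8/24) · (6/23) · (5/22) · (7/21) = 21/32890 ≈ 0.0006.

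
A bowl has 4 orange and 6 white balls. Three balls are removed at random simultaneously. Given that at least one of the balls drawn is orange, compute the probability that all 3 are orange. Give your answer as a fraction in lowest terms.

P(all 3 orange) = C(4,3)/C(10,3) = 1/30; P(at least one orange) = 1 − C(6,3)/C(10,3) = 5/6.
Since 'all 3 orange' ⊆ 'at least one orange', P(all 3 | at least one) = 1/30 / 5/6 = 1/25 ≈ 0.0400.

1/25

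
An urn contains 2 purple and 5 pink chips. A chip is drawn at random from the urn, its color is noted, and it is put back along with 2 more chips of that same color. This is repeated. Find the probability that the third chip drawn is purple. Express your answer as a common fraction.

2/7

Sum over the four possibilities for the first two draws (purple/not-purple each), tracking how the purple count and total change by +2 per draw.
P(third is purple) = 2/7 ≈ 0.2857. (In a Pólya urn every draw has the same marginal probability 2/7.)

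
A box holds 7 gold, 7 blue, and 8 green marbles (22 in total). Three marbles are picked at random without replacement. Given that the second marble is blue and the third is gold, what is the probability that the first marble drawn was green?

2/5

P(first=green and the second marble is blue and the third is gold) = (8/22)·(7/21)·(7/20) = 7/165.
P(E) = Σ over first color = 7/220 + 7/220 + 7/165 = 7/66.
By Bayes, P(first=green | E) = 7/165 / 7/66 = 2/5 ≈ 0.4000.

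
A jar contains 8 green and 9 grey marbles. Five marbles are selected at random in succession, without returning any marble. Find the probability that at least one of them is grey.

219/221

Use the complement: P(at least one grey) = 1 − P(no grey).
P(none) = C(8,5)/C(17,5) = 56/6188.
So P = 1 − 56/6188 = 219/221 ≈ 0.9910.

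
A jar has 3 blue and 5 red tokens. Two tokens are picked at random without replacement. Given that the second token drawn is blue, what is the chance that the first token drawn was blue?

2/7

P(first=blue and the second token drawn is blue) = (3/8)·(2/7) = 3/28.
P(the second token drawn is blue) = Σ over first color = 3/28 + 15/56 = 3/8.
By Bayes, P(first=blue | the second token drawn is blue) = 3/28 / 3/8 = 2/7 ≈ 0.2857.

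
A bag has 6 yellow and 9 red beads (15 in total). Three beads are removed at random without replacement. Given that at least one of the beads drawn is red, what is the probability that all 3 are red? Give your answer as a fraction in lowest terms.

28/145

P(all 3 red) = C(9,3)/C(15,3) = 12/65; P(at least one red) = 1 − C(6,3)/C(15,3) = 87/91.
Since 'all 3 red' ⊆ 'at least one red', P(all 3 | at least one) = 12/65 / 87/91 = 28/145 ≈ 0.1931.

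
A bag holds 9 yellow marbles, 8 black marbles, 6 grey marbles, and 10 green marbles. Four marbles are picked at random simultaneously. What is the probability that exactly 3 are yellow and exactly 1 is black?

28/1705

Unordered draws without replacement: count favorable combinations over C(33,4).
Favorable = C(9,3) · C(8,1) · C(6,0) · C(10,0) = 672; total = C(33,4) = 40920.
P = 672/40920 = 28/1705 ≈ 0.0164.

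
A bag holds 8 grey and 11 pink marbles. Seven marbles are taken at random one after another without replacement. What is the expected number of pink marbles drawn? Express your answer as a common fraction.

By linearity of expectation, E[X] = Σ P(draw i is pink); by symmetry each draw (even without replacement) has P(pink) = 11/19.
E[X] = 7 · 11/19 = 77/19 ≈ 4.0526.

77/19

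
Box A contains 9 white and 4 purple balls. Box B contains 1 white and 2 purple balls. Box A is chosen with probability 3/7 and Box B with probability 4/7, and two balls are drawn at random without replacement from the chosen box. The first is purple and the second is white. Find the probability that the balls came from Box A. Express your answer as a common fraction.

P(E | Box A) = 3/13; P(E | Box B) = 1/3.
P(E) = 3/7·3/13 + 4/7·1/3 = 79/273.
By Bayes' rule, P(Box A | E) = 9/91 / 79/273 = 27/79 ≈ 0.3418.

27/79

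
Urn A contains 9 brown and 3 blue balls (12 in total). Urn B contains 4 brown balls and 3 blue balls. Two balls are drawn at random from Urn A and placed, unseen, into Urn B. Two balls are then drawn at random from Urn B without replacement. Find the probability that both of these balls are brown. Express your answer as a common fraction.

23/66

Condition on how many of the transferred balls are brown (from Urn A: 9 brown of 12; then Urn B has 9 total).
  0 brown: C(9,0)C(3,2)/C(12,2) = 1/22; then P = C(4,2)/C(9,2) = 1/6
  1 brown: C(9,1)C(3,1)/C(12,2) = 9/22; then P = C(5,2)/C(9,2) = 5/18
  2 brown: C(9,2)C(3,0)/C(12,2) = 6/11; then P = C(6,2)/C(9,2) = 5/12
P(both brown) = 23/66 ≈ 0.3485.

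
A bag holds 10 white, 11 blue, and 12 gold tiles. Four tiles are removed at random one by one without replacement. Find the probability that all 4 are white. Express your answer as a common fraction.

7/1364

Unordered draws without replacement: count favorable combinations over C(33,4).
Favorable = C(10,4) · C(11,0) · C(12,0) = 210; total = C(33,4) = 40920.
P = 210/40920 = 7/1364 ≈ 0.0051.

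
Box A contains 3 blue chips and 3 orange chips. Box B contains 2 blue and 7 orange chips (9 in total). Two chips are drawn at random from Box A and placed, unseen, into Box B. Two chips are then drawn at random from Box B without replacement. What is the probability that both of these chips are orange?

Condition on how many of the transferred chips are orange (from Box A: 3 orange of 6; then Box B has 11 total).
  0 orange: C(3,0)C(3,2)/C(6,2) = 1/5; then P = C(7,2)/C(11,2) = 21/55
  1 orange: C(3,1)C(3,1)/C(6,2) = 3/5; then P = C(8,2)/C(11,2) = 28/55
  2 orange: C(3,2)C(3,0)/C(6,2) = 1/5; then P = C(9,2)/C(11,2) = 36/55
P(both orange) = 141/275 ≈ 0.5127.

141/275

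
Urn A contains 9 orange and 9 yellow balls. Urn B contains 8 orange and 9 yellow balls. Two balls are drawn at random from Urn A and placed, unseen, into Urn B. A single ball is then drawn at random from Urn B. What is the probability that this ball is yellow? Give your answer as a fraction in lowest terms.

Condition on how many of the transferred balls are yellow (from Urn A: 9 yellow of 18; then Urn B has 19 total).
  0 yellow: C(9,0)C(9,2)/C(18,2) = 4/17; then P = 9/19
  1 yellow: C(9,1)C(9,1)/C(18,2) = 9/17; then P = 10/19
  2 yellow: C(9,2)C(9,0)/C(18,2) = 4/17; then P = 11/19
P(yellow from Urn B) = 10/19 ≈ 0.5263.

10/19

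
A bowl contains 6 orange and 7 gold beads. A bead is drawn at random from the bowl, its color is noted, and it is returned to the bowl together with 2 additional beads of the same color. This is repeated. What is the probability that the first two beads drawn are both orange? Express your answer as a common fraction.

16/65

After a orange draw the bowl holds 8 orange out of 15.
P = (6/13)·(8/15) = 16/65 ≈ 0.2462.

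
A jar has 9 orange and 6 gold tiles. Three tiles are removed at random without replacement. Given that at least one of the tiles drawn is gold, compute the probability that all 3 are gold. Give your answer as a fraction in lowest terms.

20/371

P(all 3 gold) = C(6,3)/C(15,3) = 4/91; P(at least one gold) = 1 − C(9,3)/C(15,3) = 53/65.
Since 'all 3 gold' ⊆ 'at least one gold', P(all 3 | at least one) = 4/91 / 53/65 = 20/371 ≈ 0.0539.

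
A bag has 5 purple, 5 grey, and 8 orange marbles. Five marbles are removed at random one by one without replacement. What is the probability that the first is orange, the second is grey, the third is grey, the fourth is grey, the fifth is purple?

5/2142

Multiply the conditional probability of each draw in order, without replacement, so each draw removes one from its color and from the total.
P = (8/18) · (5/17) · (4/16) · (3/15) · (5/14) = 5/2142 ≈ 0.0023.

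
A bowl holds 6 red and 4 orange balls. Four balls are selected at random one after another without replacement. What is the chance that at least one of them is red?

209/210

Use the complement: P(at least one red) = 1 − P(no red).
P(none) = C(4,4)/C(10,4) = 1/210.
So P = 1 − 1/210 = 209/210 ≈ 0.9952.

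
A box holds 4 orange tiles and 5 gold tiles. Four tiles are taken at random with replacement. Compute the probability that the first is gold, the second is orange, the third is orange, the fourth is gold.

400/6561

Multiply the conditional probability of each draw in order, with replacement (the composition resets each draw).
P = (5/9) · (4/9) · (4/9) · (5/9) = 400/6561 ≈ 0.0610.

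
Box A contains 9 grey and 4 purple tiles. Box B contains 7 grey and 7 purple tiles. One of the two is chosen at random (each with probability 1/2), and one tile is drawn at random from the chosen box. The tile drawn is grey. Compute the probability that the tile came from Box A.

P(grey | Box A) = 9/13; P(grey | Box B) = 1/2.
P(grey) = 1/2·9/13 + 1/2·1/2 = 31/52.
By Bayes' rule, P(Box A | grey) = 9/26 / 31/52 = 18/31 ≈ 0.5806.

18/31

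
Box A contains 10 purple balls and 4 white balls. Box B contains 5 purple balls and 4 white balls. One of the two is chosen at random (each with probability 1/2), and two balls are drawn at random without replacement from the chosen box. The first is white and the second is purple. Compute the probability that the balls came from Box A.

P(E | Box A) = 20/91; P(E | Box B) = 5/18.
P(E) = 1/2·20/91 + 1/2·5/18 = 815/3276.
By Bayes' rule, P(Box A | E) = 10/91 / 815/3276 = 72/163 ≈ 0.4417.

72/163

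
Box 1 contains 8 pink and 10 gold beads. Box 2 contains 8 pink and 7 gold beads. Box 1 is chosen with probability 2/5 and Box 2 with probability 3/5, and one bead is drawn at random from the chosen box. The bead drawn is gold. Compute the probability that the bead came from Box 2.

63/113

P(gold | Box 1) = 5/9; P(gold | Box 2) = 7/15.
P(gold) = 2/5·5/9 + 3/5·7/15 = 113/225.
By Bayes' rule, P(Box 2 | gold) = 7/25 / 113/225 = 63/113 ≈ 0.5575.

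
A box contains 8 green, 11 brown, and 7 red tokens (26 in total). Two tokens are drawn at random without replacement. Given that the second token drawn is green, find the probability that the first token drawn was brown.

11/25

P(first=brown and the second token drawn is green) = (11/26)·(8/25) = 44/325.
P(the second token drawn is green) = Σ over first color = 28/325 + 44/325 + 28/325 = 4/13.
By Bayes, P(first=brown | the second token drawn is green) = 44/325 / 4/13 = 11/25 ≈ 0.4400.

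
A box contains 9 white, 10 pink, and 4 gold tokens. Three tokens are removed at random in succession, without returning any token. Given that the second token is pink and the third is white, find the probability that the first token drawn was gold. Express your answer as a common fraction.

4/21

P(first=gold and the second token is pink and the third is white) = (4/23)·(10/22)·(9/21) = 60/1771.
P(E) = Σ over first color = 120/1771 + 135/1771 + 60/1771 = 45/253.
By Bayes, P(first=gold | E) = 60/1771 / 45/253 = 4/21 ≈ 0.1905.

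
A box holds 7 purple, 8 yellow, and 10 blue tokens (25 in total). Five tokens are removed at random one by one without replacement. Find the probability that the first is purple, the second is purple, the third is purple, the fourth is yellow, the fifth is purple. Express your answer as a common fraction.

Multiply the conditional probability of each draw in order, without replacement, so each draw removes one from its color and from the total.
P = (7/25) · (6/24) · (5/23) · (8/22) · (4/21) = 4/3795 ≈ 0.0011.

4/3795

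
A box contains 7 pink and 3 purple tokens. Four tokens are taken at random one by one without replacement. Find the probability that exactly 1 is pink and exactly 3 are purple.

1/30

Unordered draws without replacement: count favorable combinations over C(10,4).
Favorable = C(7,1) · C(3,3) = 7; total = C(10,4) = 210.
P = 7/210 = 1/30 ≈ 0.0333.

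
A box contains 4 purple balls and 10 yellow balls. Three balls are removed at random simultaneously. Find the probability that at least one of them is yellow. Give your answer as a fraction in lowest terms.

Use the complement: P(at least one yellow) = 1 − P(no yellow).
P(none) = C(4,3)/C(14,3) = 4/364.
So P = 1 − 4/364 = 90/91 ≈ 0.9890.

90/91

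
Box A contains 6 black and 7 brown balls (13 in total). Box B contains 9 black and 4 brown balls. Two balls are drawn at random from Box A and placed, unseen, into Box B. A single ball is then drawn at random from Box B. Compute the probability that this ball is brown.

Condition on how many of the transferred balls are brown (from Box A: 7 brown of 13; then Box B has 15 total).
  0 brown: C(7,0)C(6,2)/C(13,2) = 5/26; then P = 4/15
  1 brown: C(7,1)C(6,1)/C(13,2) = 7/13; then P = 5/15
  2 brown: C(7,2)C(6,0)/C(13,2) = 7/26; then P = 6/15
P(brown from Box B) = 22/65 ≈ 0.3385.

22/65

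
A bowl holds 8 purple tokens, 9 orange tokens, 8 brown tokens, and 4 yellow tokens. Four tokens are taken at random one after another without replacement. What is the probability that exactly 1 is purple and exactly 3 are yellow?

Unordered draws without replacement: count favorable combinations over C(29,4).
Favorable = C(8,1) · C(9,0) · C(8,0) · C(4,3) = 32; total = C(29,4) = 23751.
P = 32/23751 = 32/23751 ≈ 0.0013.

32/23751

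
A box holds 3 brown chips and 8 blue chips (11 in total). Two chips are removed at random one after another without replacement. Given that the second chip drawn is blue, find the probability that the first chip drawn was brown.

3/10

P(first=brown and the second chip drawn is blue) = (3/11)·(8/10) = 12/55.
P(the second chip drawn is blue) = Σ over first color = 12/55 + 28/55 = 8/11.
By Bayes, P(first=brown | the second chip drawn is blue) = 12/55 / 8/11 = 3/10 ≈ 0.3000.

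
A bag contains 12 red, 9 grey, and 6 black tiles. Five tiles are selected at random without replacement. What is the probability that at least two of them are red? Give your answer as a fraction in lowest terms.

1573/2070

Sum the hypergeometric tail for j = 2,…,5 red tiles.
Favorable = C(12,2)·C(15,3) + C(12,3)·C(15,2) + C(12,4)·C(15,1) + C(12,5)·C(15,0) = 61347; total = C(27,5) = 80730.
P = 61347/80730 = 1573/2070 ≈ 0.7599.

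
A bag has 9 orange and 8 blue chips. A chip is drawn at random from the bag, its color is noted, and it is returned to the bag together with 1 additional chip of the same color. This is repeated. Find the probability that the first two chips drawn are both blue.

4/17

After a blue draw the bag holds 9 blue out of 18.
P = (8/17)·(9/18) = 4/17 ≈ 0.2353.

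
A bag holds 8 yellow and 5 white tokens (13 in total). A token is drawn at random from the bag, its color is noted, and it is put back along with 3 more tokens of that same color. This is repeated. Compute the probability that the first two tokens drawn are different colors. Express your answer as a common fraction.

Either white then yellow, or yellow then white; after the first draw the total is 16.
P = (5/13)·(8/16) + (8/13)·(5/16) = 5/13 ≈ 0.3846.

5/13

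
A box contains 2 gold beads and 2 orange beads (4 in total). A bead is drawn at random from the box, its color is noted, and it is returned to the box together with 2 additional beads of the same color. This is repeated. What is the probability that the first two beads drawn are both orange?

After a orange draw the box holds 4 orange out of 6.
P = (2/4)·(4/6) = 1/3 ≈ 0.3333.

1/3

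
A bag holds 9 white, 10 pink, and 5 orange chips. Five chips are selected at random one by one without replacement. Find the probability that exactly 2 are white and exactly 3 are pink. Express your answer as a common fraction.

Unordered draws without replacement: count favorable combinations over C(24,5).
Favorable = C(9,2) · C(10,3) · C(5,0) = 4320; total = C(24,5) = 42504.
P = 4320/42504 = 180/1771 ≈ 0.1016.

180/1771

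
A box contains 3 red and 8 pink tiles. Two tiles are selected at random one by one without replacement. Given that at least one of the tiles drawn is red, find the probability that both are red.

P(both red) = C(3,2)/C(11,2) = 3/55; P(at least one red) = 1 − C(8,2)/C(11,2) = 27/55.
Since 'both red' ⊆ 'at least one red', P(both | at least one) = 3/55 / 27/55 = 1/9 ≈ 0.1111.

1/9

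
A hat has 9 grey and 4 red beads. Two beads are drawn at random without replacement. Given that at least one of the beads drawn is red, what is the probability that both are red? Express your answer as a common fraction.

P(both red) = C(4,2)/C(13,2) = 1/13; P(at least one red) = 1 − C(9,2)/C(13,2) = 7/13.
Since 'both red' ⊆ 'at least one red', P(both | at least one) = 1/13 / 7/13 = 1/7 ≈ 0.1429.

1/7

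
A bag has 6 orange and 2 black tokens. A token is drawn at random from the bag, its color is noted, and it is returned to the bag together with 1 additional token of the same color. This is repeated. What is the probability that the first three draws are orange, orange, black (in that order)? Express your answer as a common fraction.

Track the composition after each reinforcement of +1.
P = (6/8) · (7/9) · (2/10) = 7/60 ≈ 0.1167.

7/60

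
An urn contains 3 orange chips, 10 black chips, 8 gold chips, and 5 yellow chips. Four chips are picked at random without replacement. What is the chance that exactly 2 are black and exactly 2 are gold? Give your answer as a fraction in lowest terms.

Unordered draws without replacement: count favorable combinations over C(26,4).
Favorable = C(3,0) · C(10,2) · C(8,2) · C(5,0) = 1260; total = C(26,4) = 14950.
P = 1260/14950 = 126/1495 ≈ 0.0843.

126/1495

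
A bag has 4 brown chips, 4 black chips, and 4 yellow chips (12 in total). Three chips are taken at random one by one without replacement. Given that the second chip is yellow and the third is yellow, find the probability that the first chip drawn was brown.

P(first=brown and the second chip is yellow and the third is yellow) = (4/12)·(4/11)·(3/10) = 2/55.
P(E) = Σ over first color = 2/55 + 2/55 + 1/55 = 1/11.
By Bayes, P(first=brown | E) = 2/55 / 1/11 = 2/5 ≈ 0.4000.

2/5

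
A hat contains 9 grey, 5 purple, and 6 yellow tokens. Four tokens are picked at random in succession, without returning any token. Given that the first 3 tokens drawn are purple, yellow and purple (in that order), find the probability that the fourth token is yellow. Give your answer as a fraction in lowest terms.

5/17

After removing 2 purple, 1 yellow, the hat has 5 yellow out of 17 remaining.
P(fourth is yellow | given) = 5/17 ≈ 0.2941.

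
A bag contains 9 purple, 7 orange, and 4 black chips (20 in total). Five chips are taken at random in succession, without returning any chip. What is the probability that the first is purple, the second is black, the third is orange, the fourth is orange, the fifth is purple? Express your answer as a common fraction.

21/3230

Multiply the conditional probability of each draw in order, without replacement, so each draw removes one from its color and from the total.
P = (9/20) · (4/19) · (7/18) · (6/17) · (8/16) = 21/3230 ≈ 0.0065.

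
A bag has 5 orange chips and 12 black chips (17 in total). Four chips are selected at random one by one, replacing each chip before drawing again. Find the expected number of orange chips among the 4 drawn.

By linearity of expectation, E[X] = Σ P(draw i is orange); each independent draw has P(orange) = 5/17.
E[X] = 4 · 5/17 = 20/17 ≈ 1.1765.

20/17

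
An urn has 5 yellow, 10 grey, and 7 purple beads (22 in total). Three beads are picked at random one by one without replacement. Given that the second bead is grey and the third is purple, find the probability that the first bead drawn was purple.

3/10

P(first=purple and the second bead is grey and the third is purple) = (7/22)·(10/21)·(6/20) = 1/22.
P(E) = Σ over first color = 5/132 + 3/44 + 1/22 = 5/33.
By Bayes, P(first=purple | E) = 1/22 / 5/33 = 3/10 ≈ 0.3000.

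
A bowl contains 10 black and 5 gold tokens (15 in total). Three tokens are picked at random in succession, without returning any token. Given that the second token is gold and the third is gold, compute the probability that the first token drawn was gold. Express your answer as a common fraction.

3/13

P(first=gold and the second token is gold and the third is gold) = (5/15)·(4/14)·(3/13) = 2/91.
P(E) = Σ over first color = 20/273 + 2/91 = 2/21.
By Bayes, P(first=gold | E) = 2/91 / 2/21 = 3/13 ≈ 0.2308.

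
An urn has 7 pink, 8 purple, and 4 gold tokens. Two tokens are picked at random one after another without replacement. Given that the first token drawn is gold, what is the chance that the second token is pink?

7/18

After removing 1 gold, the urn has 7 pink out of 18 remaining.
P(second is pink | given) = 7/18 ≈ 0.3889.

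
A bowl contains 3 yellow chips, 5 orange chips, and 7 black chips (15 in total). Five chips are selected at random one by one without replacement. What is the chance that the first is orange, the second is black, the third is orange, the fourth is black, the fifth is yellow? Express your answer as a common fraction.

1/143

Multiply the conditional probability of each draw in order, without replacement, so each draw removes one from its color and from the total.
P = (5/15) · (7/14) · (4/13) · (6/12) · (3/11) = 1/143 ≈ 0.0070.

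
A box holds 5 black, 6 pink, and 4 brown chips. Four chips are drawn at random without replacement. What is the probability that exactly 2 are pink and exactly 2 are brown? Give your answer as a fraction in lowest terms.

6/91

Unordered draws without replacement: count favorable combinations over C(15,4).
Favorable = C(5,0) · C(6,2) · C(4,2) = 90; total = C(15,4) = 1365.
P = 90/1365 = 6/91 ≈ 0.0659.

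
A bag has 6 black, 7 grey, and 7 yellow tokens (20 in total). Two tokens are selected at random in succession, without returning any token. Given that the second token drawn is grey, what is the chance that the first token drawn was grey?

6/19

P(first=grey and the second token drawn is grey) = (7/20)·(6/19) = 21/190.
P(the second token drawn is grey) = Σ over first color = 21/190 + 21/190 + 49/380 = 7/20.
By Bayes, P(first=grey | the second token drawn is grey) = 21/190 / 7/20 = 6/19 ≈ 0.3158.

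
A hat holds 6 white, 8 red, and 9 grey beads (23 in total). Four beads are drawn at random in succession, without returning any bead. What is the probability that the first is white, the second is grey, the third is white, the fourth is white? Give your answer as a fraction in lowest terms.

Multiply the conditional probability of each draw in order, without replacement, so each draw removes one from its color and from the total.
P = (6/23) · (9/22) · (5/21) · (4/20) = 9/1771 ≈ 0.0051.

9/1771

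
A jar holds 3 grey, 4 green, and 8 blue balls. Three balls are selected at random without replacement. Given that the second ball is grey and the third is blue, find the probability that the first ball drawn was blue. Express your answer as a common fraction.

7/13

P(first=blue and the second ball is grey and the third is blue) = (8/15)·(3/14)·(7/13) = 4/65.
P(E) = Σ over first color = 8/455 + 16/455 + 4/65 = 4/35.
By Bayes, P(first=blue | E) = 4/65 / 4/35 = 7/13 ≈ 0.5385.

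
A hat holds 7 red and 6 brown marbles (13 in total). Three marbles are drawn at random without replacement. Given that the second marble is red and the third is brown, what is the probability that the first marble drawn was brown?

P(first=brown and the second marble is red and the third is brown) = (6/13)·(7/12)·(5/11) = 35/286.
P(E) = Σ over first color = 21/143 + 35/286 = 7/26.
By Bayes, P(first=brown | E) = 35/286 / 7/26 = 5/11 ≈ 0.4545.

5/11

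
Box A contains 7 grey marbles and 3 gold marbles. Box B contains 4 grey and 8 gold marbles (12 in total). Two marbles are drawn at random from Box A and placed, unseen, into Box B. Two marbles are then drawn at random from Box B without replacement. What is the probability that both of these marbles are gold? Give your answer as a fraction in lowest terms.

Condition on how many of the transferred marbles are gold (from Box A: 3 gold of 10; then Box B has 14 total).
  0 gold: C(3,0)C(7,2)/C(10,2) = 7/15; then P = C(8,2)/C(14,2) = 4/13
  1 gold: C(3,1)C(7,1)/C(10,2) = 7/15; then P = C(9,2)/C(14,2) = 36/91
  2 gold: C(3,2)C(7,0)/C(10,2) = 1/15; then P = C(10,2)/C(14,2) = 45/91
P(both gold) = 493/1365 ≈ 0.3612.

493/1365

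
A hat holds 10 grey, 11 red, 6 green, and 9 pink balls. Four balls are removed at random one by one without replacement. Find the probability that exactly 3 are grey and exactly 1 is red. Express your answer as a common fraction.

8/357

Unordered draws without replacement: count favorable combinations over C(36,4).
Favorable = C(10,3) · C(11,1) · C(6,0) · C(9,0) = 1320; total = C(36,4) = 58905.
P = 1320/58905 = 8/357 ≈ 0.0224.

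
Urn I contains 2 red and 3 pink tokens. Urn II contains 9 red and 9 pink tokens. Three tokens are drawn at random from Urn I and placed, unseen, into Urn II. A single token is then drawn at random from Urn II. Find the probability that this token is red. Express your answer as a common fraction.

17/35

Condition on how many of the transferred tokens are red (from Urn I: 2 red of 5; then Urn II has 21 total).
  0 red: C(2,0)C(3,3)/C(5,3) = 1/10; then P = 9/21
  1 red: C(2,1)C(3,2)/C(5,3) = 3/5; then P = 10/21
  2 red: C(2,2)C(3,1)/C(5,3) = 3/10; then P = 11/21
P(red from Urn II) = 17/35 ≈ 0.4857.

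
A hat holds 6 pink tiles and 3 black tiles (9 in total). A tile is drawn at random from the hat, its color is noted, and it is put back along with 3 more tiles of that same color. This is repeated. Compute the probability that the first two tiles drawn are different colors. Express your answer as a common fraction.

1/3

Either black then pink, or pink then black; after the first draw the total is 12.
P = (3/9)·(6/12) + (6/9)·(3/12) = 1/3 ≈ 0.3333.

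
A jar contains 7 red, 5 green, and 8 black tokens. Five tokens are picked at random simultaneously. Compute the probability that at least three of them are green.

563/7752

Sum the hypergeometric tail for j = 3,…,5 green tokens.
Favorable = C(5,3)·C(15,2) + C(5,4)·C(15,1) + C(5,5)·C(15,0) = 1126; total = C(20,5) = 15504.
P = 1126/15504 = 563/7752 ≈ 0.0726.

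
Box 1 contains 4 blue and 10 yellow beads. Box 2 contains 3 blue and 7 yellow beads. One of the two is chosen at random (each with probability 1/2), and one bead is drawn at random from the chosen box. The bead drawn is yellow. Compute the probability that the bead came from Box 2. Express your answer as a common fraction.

49/99

P(yellow | Box 1) = 5/7; P(yellow | Box 2) = 7/10.
P(yellow) = 1/2·5/7 + 1/2·7/10 = 99/140.
By Bayes' rule, P(Box 2 | yellow) = 7/20 / 99/140 = 49/99 ≈ 0.4949.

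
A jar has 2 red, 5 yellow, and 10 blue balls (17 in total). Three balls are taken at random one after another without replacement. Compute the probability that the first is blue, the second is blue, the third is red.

3/68

Multiply the conditional probability of each draw in order, without replacement, so each draw removes one from its color and from the total.
P = (10/17) · (9/16) · (2/15) = 3/68 ≈ 0.0441.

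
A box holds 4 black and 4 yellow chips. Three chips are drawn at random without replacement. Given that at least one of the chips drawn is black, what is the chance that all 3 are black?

1/13

P(all 3 black) = C(4,3)/C(8,3) = 1/14; P(at least one black) = 1 − C(4,3)/C(8,3) = 13/14.
Since 'all 3 black' ⊆ 'at least one black', P(all 3 | at least one) = 1/14 / 13/14 = 1/13 ≈ 0.0769.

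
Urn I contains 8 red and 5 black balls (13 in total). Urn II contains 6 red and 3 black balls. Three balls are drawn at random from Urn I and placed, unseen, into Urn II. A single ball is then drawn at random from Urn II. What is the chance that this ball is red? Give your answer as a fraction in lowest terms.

17/26

Condition on how many of the transferred balls are red (from Urn I: 8 red of 13; then Urn II has 12 total).
  0 red: C(8,0)C(5,3)/C(13,3) = 5/143; then P = 6/12
  1 red: C(8,1)C(5,2)/C(13,3) = 40/143; then P = 7/12
  2 red: C(8,2)C(5,1)/C(13,3) = 70/143; then P = 8/12
  3 red: C(8,3)C(5,0)/C(13,3) = 28/143; then P = 9/12
P(red from Urn II) = 17/26 ≈ 0.6538.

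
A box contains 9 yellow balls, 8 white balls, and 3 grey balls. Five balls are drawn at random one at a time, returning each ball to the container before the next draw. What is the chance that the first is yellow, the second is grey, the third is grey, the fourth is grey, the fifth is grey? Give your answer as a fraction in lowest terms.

729/3200000

Multiply the conditional probability of each draw in order, with replacement (the composition resets each draw).
P = (9/20) · (3/20) · (3/20) · (3/20) · (3/20) = 729/3200000 ≈ 0.0002.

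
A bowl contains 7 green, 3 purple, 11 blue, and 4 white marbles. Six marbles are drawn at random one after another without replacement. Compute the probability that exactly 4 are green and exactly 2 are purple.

Unordered draws without replacement: count favorable combinations over C(25,6).
Favorable = C(7,4) · C(3,2) · C(11,0) · C(4,0) = 105; total = C(25,6) = 177100.
P = 105/177100 = 3/5060 ≈ 0.0006.

3/5060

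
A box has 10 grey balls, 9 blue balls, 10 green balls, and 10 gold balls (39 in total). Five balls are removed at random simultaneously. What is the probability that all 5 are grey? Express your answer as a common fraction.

4/9139

Unordered draws without replacement: count favorable combinations over C(39,5).
Favorable = C(10,5) · C(9,0) · C(10,0) · C(10,0) = 252; total = C(39,5) = 575757.
P = 252/575757 = 4/9139 ≈ 0.0004.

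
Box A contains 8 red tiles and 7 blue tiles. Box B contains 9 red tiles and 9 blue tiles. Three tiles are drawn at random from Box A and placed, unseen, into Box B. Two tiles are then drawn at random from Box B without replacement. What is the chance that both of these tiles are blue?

41/175

Condition on how many of the transferred tiles are blue (from Box A: 7 blue of 15; then Box B has 21 total).
  0 blue: C(7,0)C(8,3)/C(15,3) = 8/65; then P = C(9,2)/C(21,2) = 6/35
  1 blue: C(7,1)C(8,2)/C(15,3) = 28/65; then P = C(10,2)/C(21,2) = 3/14
  2 blue: C(7,2)C(8,1)/C(15,3) = 24/65; then P = C(11,2)/C(21,2) = 11/42
  3 blue: C(7,3)C(8,0)/C(15,3) = 1/13; then P = C(12,2)/C(21,2) = 11/35
P(both blue) = 41/175 ≈ 0.2343.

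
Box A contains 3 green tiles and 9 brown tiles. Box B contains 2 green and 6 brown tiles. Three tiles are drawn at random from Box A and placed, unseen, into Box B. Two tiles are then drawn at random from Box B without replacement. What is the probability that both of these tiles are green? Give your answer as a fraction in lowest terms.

Condition on how many of the transferred tiles are green (from Box A: 3 green of 12; then Box B has 11 total).
  0 green: C(3,0)C(9,3)/C(12,3) = 21/55; then P = C(2,2)/C(11,2) = 1/55
  1 green: C(3,1)C(9,2)/C(12,3) = 27/55; then P = C(3,2)/C(11,2) = 3/55
  2 green: C(3,2)C(9,1)/C(12,3) = 27/220; then P = C(4,2)/C(11,2) = 6/55
  3 green: C(3,3)C(9,0)/C(12,3) = 1/220; then P = C(5,2)/C(11,2) = 2/11
P(both green) = 29/605 ≈ 0.0479.

29/605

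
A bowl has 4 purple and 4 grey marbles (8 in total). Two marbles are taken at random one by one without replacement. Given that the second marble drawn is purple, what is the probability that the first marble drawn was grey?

P(first=grey and the second marble drawn is purple) = (4/8)·(4/7) = 2/7.
P(the second marble drawn is purple) = Σ over first color = 3/14 + 2/7 = 1/2.
By Bayes, P(first=grey | the second marble drawn is purple) = 2/7 / 1/2 = 4/7 ≈ 0.5714.

4/7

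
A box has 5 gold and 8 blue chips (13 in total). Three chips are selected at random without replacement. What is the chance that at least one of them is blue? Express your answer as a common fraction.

Use the complement: P(at least one blue) = 1 − P(no blue).
P(none) = C(5,3)/C(13,3) = 10/286.
So P = 1 − 10/286 = 138/143 ≈ 0.9650.

138/143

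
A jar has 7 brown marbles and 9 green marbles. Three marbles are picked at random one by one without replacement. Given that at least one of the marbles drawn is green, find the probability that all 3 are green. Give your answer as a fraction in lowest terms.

4/25

P(all 3 green) = C(9,3)/C(16,3) = 3/20; P(at least one green) = 1 − C(7,3)/C(16,3) = 15/16.
Since 'all 3 green' ⊆ 'at least one green', P(all 3 | at least one) = 3/20 / 15/16 = 4/25 ≈ 0.1600.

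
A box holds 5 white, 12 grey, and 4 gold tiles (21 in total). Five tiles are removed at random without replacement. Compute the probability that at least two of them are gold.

13/57

Sum the hypergeometric tail for j = 2,…,4 gold tiles.
Favorable = C(4,2)·C(17,3) + C(4,3)·C(17,2) + C(4,4)·C(17,1) = 4641; total = C(21,5) = 20349.
P = 4641/20349 = 13/57 ≈ 0.2281.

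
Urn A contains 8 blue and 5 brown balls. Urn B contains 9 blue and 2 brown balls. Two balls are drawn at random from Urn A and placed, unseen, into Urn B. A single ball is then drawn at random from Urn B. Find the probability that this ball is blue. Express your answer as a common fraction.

Condition on how many of the transferred balls are blue (from Urn A: 8 blue of 13; then Urn B has 13 total).
  0 blue: C(8,0)C(5,2)/C(13,2) = 5/39; then P = 9/13
  1 blue: C(8,1)C(5,1)/C(13,2) = 20/39; then P = 10/13
  2 blue: C(8,2)C(5,0)/C(13,2) = 14/39; then P = 11/13
P(blue from Urn B) = 133/169 ≈ 0.7870.

133/169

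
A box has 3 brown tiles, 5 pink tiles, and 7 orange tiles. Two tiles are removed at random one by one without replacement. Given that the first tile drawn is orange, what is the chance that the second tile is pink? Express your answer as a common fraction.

After removing 1 orange, the box has 5 pink out of 14 remaining.
P(second is pink | given) = 5/14 ≈ 0.3571.

5/14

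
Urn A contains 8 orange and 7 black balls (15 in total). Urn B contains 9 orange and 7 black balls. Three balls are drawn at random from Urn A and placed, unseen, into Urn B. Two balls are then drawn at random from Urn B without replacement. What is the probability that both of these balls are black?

Condition on how many of the transferred balls are black (from Urn A: 7 black of 15; then Urn B has 19 total).
  0 black: C(7,0)C(8,3)/C(15,3) = 8/65; then P = C(7,2)/C(19,2) = 7/57
  1 black: C(7,1)C(8,2)/C(15,3) = 28/65; then P = C(8,2)/C(19,2) = 28/171
  2 black: C(7,2)C(8,1)/C(15,3) = 24/65; then P = C(9,2)/C(19,2) = 4/19
  3 black: C(7,3)C(8,0)/C(15,3) = 1/13; then P = C(10,2)/C(19,2) = 5/19
P(both black) = 157/855 ≈ 0.1836.

157/855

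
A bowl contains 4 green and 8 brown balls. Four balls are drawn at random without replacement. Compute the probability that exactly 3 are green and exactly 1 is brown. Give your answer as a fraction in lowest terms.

32/495

Unordered draws without replacement: count favorable combinations over C(12,4).
Favorable = C(4,3) · C(8,1) = 32; total = C(12,4) = 495.
P = 32/495 = 32/495 ≈ 0.0646.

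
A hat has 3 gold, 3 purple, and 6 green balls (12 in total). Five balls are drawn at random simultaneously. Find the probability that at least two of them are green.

Sum the hypergeometric tail for j = 2,…,5 green balls.
Favorable = C(6,2)·C(6,3) + C(6,3)·C(6,2) + C(6,4)·C(6,1) + C(6,5)·C(6,0) = 696; total = C(12,5) = 792.
P = 696/792 = 29/33 ≈ 0.8788.

29/33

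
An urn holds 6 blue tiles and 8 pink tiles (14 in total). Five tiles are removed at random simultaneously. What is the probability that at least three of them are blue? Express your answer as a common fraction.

Sum the hypergeometric tail for j = 3,…,5 blue tiles.
Favorable = C(6,3)·C(8,2) + C(6,4)·C(8,1) + C(6,5)·C(8,0) = 686; total = C(14,5) = 2002.
P = 686/2002 = 49/143 ≈ 0.3427.

49/143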